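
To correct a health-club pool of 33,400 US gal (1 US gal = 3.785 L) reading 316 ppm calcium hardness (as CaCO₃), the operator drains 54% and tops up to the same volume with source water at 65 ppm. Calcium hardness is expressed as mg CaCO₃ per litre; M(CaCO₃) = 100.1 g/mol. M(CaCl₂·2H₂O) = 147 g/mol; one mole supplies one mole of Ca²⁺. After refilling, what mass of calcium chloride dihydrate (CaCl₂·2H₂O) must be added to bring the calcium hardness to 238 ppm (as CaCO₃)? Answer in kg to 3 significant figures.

10.7 kg

Volume: 33,400 US gal × 3.785 L/gal = 126,419 L.
After draining 54% and refilling: 316 × 0.46 + 65 × 0.54 = 180.46 ppm.
Deficit to target: 238 − 180.46 = 57.54 mg/L.
As CaCO₃: 57.54 mg/L × 126,419 L = 7274 g; ÷ 100.1 = 72.67 mol Ca²⁺.
Mass: 72.67 × 147 = 10,680 g.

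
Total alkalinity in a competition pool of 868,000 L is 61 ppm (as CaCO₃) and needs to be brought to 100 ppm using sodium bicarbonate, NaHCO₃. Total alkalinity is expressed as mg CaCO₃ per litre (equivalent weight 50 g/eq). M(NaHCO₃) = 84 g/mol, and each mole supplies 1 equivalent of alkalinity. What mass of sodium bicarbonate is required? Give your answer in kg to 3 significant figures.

56.9 kg

Alkalinity to add: (100 − 61) = 39 mg/L as CaCO₃ × 868,000 L = 33,850 g as CaCO₃.
Equivalents: 33,850 g ÷ 50 g/eq = 677 eq.
NaHCO₃ supplies 1 eq per mole → 677 mol.
Mass: 677 mol × 84 g/mol = 56,870 g.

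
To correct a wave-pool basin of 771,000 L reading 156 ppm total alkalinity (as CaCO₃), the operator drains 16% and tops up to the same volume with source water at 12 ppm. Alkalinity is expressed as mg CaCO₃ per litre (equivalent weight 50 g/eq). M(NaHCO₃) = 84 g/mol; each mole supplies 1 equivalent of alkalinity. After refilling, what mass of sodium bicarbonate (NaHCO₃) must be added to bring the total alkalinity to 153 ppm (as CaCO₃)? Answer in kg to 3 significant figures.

After draining 16% and refilling: 156 × 0.84 + 12 × 0.16 = 132.96 ppm.
Deficit to target: 153 − 132.96 = 20.04 mg/L.
As CaCO₃: 20.04 mg/L × 771,000 L = 15,450 g; ÷ 50 g/eq ÷ 1 = 309 mol NaHCO₃.
Mass: 309 × 84 = 25,960 g.

26.0 kg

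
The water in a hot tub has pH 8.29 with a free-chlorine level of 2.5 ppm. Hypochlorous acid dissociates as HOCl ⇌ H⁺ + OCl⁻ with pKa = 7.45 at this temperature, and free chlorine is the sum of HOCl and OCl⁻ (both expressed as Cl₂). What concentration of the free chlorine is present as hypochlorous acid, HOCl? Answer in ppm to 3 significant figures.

[OCl⁻]/[HOCl] = 10^(pH − pKa) = 10^(8.29 − 7.45) = 10^0.84 = 6.918.
Fraction as HOCl = 1 / (1 + 6.918) = 0.1263.
HOCl = 0.1263 × 2.5 ppm = 0.3157 ppm.

0.316 ppm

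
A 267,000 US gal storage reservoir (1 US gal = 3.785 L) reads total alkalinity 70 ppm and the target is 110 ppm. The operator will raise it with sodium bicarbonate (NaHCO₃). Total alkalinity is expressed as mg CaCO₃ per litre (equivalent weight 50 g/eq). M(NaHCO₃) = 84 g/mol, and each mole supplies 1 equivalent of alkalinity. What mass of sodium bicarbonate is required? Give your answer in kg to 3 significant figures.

67.9 kg

Volume: 267,000 US gal × 3.785 L/gal = 1,010,595 L.
Alkalinity to add: (110 − 70) = 40 mg/L as CaCO₃ × 1,010,595 L = 40,420 g as CaCO₃.
Equivalents: 40,420 g ÷ 50 g/eq = 808.5 eq.
NaHCO₃ supplies 1 eq per mole → 808.5 mol.
Mass: 808.5 mol × 84 g/mol = 67,910 g.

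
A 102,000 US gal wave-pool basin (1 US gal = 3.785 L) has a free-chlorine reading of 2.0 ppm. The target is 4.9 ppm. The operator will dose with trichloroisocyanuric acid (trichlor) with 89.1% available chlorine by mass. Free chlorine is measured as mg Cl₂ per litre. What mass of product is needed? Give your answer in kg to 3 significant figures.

1.26 kg

Volume: 102,000 US gal × 3.785 L/gal = 386,070 L.
Chlorine deficit: 4.9 − 2.0 = 2.9 ppm = 2.9 mg/L as Cl₂.
Cl₂ equivalent needed: 2.9 mg/L × 386,070 L = 1,120,000 mg = 1120 g.
Product at 89.1% available chlorine: 1120 / 0.891 = 1257 g.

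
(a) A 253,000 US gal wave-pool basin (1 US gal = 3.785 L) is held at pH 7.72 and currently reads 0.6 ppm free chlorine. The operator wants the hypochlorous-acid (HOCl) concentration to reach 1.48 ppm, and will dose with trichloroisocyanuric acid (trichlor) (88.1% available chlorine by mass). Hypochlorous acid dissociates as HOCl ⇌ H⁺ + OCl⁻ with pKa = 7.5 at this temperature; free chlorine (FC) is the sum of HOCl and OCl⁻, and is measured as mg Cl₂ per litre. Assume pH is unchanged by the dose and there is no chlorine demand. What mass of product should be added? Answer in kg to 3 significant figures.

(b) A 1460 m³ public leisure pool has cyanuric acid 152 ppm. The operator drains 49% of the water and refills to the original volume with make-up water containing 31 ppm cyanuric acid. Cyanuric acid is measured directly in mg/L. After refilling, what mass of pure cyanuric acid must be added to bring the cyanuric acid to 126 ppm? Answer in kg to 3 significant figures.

(a) Volume: 253,000 US gal × 3.785 L/gal = 957,605 L.
(a) [OCl⁻]/[HOCl] = 10^(pH − pKa) = 10^(7.72 − 7.5) = 1.66; fraction as HOCl = 1/(1 + 1.66) = 0.376.
(a) Free chlorine required for 1.48 ppm HOCl: 1.48 / 0.376 = 3.936 ppm.
(a) FC to add: 3.936 − 0.6 = 3.336 mg/L as Cl₂.
(a) Cl₂ equivalent: 3.336 mg/L × 957,605 L = 3195 g.
(a) Product at 88.1% available Cl: 3195 / 0.881 = 3626 g.

(b) Volume: 1460 m³ = 1,460,000 L.
(b) After draining 49% and refilling: 152 × 0.51 + 31 × 0.49 = 92.71 ppm.
(b) Deficit to target: 126 − 92.71 = 33.29 mg/L.
(b) Mass: 33.29 mg/L × 1,460,000 L = 48,600 g cyanuric acid.

(a) 3.63 kg; (b) 48.6 kg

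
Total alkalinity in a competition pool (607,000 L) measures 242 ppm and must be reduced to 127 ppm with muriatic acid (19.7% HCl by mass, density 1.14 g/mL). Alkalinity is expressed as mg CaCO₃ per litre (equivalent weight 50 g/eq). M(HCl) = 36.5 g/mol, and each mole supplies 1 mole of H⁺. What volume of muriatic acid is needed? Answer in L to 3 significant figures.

Alkalinity to neutralize: (242 − 127) = 115 mg/L as CaCO₃ × 607,000 L = 69,800 g as CaCO₃.
Equivalents of H⁺ required: 69,800 ÷ 50 g/eq = 1396 eq = 1396 mol HCl.
Mass of HCl: 1396 × 36.5 = 50,960 g.
Mass of 19.7% solution: 50,960 / 0.197 = 258,700 g.
Volume: 258,700 g ÷ 1.14 g/mL = 226,900 mL.

227 L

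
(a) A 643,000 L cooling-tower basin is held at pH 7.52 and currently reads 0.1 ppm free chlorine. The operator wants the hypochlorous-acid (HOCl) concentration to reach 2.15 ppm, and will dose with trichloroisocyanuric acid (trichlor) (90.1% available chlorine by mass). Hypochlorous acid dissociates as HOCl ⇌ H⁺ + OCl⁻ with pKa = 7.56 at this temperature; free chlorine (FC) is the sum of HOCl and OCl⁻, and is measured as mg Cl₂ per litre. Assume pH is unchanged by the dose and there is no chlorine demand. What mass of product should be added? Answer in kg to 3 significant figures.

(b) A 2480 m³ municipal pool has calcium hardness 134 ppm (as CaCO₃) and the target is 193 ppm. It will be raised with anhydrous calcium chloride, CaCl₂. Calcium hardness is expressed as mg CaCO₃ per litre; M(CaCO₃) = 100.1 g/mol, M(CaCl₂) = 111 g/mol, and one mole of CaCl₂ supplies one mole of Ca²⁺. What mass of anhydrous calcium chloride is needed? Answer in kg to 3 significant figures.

(a) [OCl⁻]/[HOCl] = 10^(pH − pKa) = 10^(7.52 − 7.56) = 0.912; fraction as HOCl = 1/(1 + 0.912) = 0.523.
(a) Free chlorine required for 2.15 ppm HOCl: 2.15 / 0.523 = 4.111 ppm.
(a) FC to add: 4.111 − 0.1 = 4.011 mg/L as Cl₂.
(a) Cl₂ equivalent: 4.011 mg/L × 643,000 L = 2579 g.
(a) Product at 90.1% available Cl: 2579 / 0.901 = 2862 g.

(b) Volume: 2480 m³ = 2,480,000 L.
(b) Hardness to add: (193 − 134) = 59 mg/L as CaCO₃ × 2,480,000 L = 146,300 g as CaCO₃.
(b) Moles of Ca²⁺ (1 mol Ca²⁺ ≡ 1 mol CaCO₃): 146,300 / 100.1 g/mol = 1462 mol.
(b) Mass of CaCl₂: 1462 × 111 = 162,300 g.

(a) 2.86 kg; (b) 162 kg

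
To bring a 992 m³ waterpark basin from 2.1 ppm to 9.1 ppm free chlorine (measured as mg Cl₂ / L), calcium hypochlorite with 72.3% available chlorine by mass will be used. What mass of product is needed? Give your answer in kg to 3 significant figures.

Volume: 992 m³ = 992,000 L.
Chlorine deficit: 9.1 − 2.1 = 7 ppm = 7 mg/L as Cl₂.
Cl₂ equivalent needed: 7 mg/L × 992,000 L = 6,944,000 mg = 6944 g.
Product at 72.3% available chlorine: 6944 / 0.723 = 9604 g.

9.60 kg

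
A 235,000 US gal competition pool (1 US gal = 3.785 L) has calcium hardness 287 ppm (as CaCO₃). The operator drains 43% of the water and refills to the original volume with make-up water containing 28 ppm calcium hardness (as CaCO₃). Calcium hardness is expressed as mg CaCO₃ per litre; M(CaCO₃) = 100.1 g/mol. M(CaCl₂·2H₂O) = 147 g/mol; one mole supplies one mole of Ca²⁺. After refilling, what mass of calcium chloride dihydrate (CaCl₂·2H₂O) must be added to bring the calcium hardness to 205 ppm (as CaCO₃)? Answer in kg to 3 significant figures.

38.4 kg

Volume: 235,000 US gal × 3.785 L/gal = 889,475 L.
After draining 43% and refilling: 287 × 0.57 + 28 × 0.43 = 175.63 ppm.
Deficit to target: 205 − 175.63 = 29.37 mg/L.
As CaCO₃: 29.37 mg/L × 889,475 L = 26,120 g; ÷ 100.1 = 261 mol Ca²⁺.
Mass: 261 × 147 = 38,360 g.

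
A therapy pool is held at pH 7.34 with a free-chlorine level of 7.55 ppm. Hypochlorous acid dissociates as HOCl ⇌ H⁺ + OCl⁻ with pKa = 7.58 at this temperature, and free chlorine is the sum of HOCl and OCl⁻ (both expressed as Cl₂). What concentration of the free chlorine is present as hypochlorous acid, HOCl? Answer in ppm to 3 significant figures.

[OCl⁻]/[HOCl] = 10^(pH − pKa) = 10^(7.34 − 7.58) = 10^-0.24 = 0.5754.
Fraction as HOCl = 1 / (1 + 0.5754) = 0.6347.
HOCl = 0.6347 × 7.55 ppm = 4.792 ppm.

4.79 ppm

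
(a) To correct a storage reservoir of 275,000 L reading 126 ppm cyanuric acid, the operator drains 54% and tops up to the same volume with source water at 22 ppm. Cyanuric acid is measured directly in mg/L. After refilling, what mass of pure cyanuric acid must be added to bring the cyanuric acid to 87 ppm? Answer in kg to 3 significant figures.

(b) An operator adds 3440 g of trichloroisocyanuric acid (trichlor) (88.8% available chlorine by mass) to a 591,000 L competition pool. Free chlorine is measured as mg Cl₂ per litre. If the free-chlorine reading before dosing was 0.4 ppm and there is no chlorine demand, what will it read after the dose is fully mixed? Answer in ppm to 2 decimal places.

(a) After draining 54% and refilling: 126 × 0.46 + 22 × 0.54 = 69.84 ppm.
(a) Deficit to target: 87 − 69.84 = 17.16 mg/L.
(a) Mass: 17.16 mg/L × 275,000 L = 4719 g cyanuric acid.

(b) Available chlorine delivered: 3440 g × 0.888 = 3055 g as Cl₂.
(b) Concentration rise: 3055 g / 591,000 L = 5.169 mg/L = 5.17 ppm.
(b) Final FC: 0.4 + 5.17 = 5.57 ppm.

(a) 4.72 kg; (b) 5.57 ppm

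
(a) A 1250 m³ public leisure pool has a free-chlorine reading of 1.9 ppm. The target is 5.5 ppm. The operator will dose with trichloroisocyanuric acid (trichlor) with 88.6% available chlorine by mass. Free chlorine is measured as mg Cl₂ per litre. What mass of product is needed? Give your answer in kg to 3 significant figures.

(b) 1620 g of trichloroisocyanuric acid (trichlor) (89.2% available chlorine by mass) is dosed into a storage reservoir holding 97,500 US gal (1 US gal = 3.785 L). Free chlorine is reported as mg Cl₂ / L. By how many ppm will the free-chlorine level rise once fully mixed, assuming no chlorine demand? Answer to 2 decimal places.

(a) Volume: 1250 m³ = 1,250,000 L.
(a) Chlorine deficit: 5.5 − 1.9 = 3.6 ppm = 3.6 mg/L as Cl₂.
(a) Cl₂ equivalent needed: 3.6 mg/L × 1,250,000 L = 4,500,000 mg = 4500 g.
(a) Product at 88.6% available chlorine: 4500 / 0.886 = 5079 g.

(b) Volume: 97,500 US gal × 3.785 L/gal = 369,038 L.
(b) Available chlorine delivered: 1620 g × 0.892 = 1445 g as Cl₂.
(b) Concentration rise: 1445 g / 369,038 L = 3.916 mg/L = 3.92 ppm.

(a) 5.08 kg; (b) 3.92 ppm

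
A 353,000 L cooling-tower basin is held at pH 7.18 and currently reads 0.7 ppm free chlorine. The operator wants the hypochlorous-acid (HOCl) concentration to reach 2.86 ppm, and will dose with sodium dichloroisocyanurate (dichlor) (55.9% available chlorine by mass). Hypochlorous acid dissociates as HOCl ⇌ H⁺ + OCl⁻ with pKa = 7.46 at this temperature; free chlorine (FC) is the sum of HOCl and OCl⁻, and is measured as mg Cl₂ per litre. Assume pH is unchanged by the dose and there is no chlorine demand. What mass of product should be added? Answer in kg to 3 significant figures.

[OCl⁻]/[HOCl] = 10^(pH − pKa) = 10^(7.18 − 7.46) = 0.5248; fraction as HOCl = 1/(1 + 0.5248) = 0.6558.
Free chlorine required for 2.86 ppm HOCl: 2.86 / 0.6558 = 4.361 ppm.
FC to add: 4.361 − 0.7 = 3.661 mg/L as Cl₂.
Cl₂ equivalent: 3.661 mg/L × 353,000 L = 1292 g.
Product at 55.9% available Cl: 1292 / 0.559 = 2312 g.

2.31 kg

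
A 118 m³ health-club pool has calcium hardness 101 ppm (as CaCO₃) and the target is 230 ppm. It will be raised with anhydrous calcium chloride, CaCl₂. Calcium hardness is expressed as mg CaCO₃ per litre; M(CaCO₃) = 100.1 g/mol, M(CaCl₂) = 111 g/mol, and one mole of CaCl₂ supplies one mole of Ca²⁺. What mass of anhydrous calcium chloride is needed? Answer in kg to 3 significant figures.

Volume: 118 m³ = 118,000 L.
Hardness to add: (230 − 101) = 129 mg/L as CaCO₃ × 118,000 L = 15,220 g as CaCO₃.
Moles of Ca²⁺ (1 mol Ca²⁺ ≡ 1 mol CaCO₃): 15,220 / 100.1 g/mol = 152.1 mol.
Mass of CaCl₂: 152.1 × 111 = 16,880 g.

16.9 kg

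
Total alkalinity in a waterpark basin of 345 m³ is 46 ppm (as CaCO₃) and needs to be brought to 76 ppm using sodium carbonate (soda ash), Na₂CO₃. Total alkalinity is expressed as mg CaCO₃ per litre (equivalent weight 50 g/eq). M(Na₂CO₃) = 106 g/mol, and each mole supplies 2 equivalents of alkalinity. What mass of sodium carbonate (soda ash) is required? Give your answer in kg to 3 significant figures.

11.0 kg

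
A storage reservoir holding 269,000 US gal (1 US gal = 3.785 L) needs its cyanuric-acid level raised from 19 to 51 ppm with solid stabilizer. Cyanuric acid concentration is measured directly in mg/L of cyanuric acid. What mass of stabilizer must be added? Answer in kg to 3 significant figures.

32.6 kg

Volume: 269,000 US gal × 3.785 L/gal = 1,018,165 L.
CYA to add: (51 − 19) = 32 mg/L × 1,018,165 L = 32,580 g cyanuric acid.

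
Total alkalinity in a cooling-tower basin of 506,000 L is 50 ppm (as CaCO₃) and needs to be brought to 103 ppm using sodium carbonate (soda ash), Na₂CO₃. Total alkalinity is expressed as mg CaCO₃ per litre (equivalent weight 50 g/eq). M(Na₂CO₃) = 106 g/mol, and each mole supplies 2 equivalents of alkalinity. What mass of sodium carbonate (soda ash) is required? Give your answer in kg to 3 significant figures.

Alkalinity to add: (103 − 50) = 53 mg/L as CaCO₃ × 506,000 L = 26,820 g as CaCO₃.
Equivalents: 26,820 g ÷ 50 g/eq = 536.4 eq.
Each mole of Na₂CO₃ supplies 2 eq, so 536.4 / 2 = 268.2 mol.
Mass: 268.2 mol × 106 g/mol = 28,430 g.

28.4 kg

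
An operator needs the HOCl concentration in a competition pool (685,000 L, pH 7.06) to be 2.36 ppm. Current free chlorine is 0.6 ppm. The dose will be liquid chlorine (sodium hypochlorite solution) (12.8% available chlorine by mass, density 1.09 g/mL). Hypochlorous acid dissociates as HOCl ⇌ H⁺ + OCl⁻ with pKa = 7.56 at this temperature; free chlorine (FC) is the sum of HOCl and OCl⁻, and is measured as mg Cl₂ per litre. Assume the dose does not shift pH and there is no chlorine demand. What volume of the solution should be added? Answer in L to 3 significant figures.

12.3 L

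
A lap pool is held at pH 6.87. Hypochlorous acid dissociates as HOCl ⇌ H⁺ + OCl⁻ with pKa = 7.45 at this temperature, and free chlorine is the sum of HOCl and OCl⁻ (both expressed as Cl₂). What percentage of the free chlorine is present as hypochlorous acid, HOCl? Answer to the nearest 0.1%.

79.2%

[OCl⁻]/[HOCl] = 10^(pH − pKa) = 10^(6.87 − 7.45) = 10^-0.58 = 0.263.
Fraction as HOCl = 1 / (1 + 0.263) = 0.7917.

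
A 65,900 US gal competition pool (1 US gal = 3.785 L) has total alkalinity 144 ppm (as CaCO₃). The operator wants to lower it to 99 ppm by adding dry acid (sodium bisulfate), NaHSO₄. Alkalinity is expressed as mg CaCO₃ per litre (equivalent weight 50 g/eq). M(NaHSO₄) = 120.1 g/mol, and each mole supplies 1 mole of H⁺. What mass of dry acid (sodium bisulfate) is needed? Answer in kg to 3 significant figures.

27.0 kg

Volume: 65,900 US gal × 3.785 L/gal = 249,432 L.
Alkalinity to neutralize: (144 − 99) = 45 mg/L as CaCO₃ × 249,432 L = 11,220 g as CaCO₃.
Equivalents of H⁺ required: 11,220 ÷ 50 g/eq = 224.5 eq = 224.5 mol NaHSO₄.
Mass of NaHSO₄: 224.5 × 120.1 = 26,960 g.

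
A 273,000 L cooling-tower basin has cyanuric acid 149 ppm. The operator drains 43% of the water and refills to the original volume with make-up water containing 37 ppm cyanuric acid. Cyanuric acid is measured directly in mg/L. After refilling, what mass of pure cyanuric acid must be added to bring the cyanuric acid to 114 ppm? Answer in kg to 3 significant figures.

3.59 kg

After draining 43% and refilling: 149 × 0.57 + 37 × 0.43 = 100.84 ppm.
Deficit to target: 114 − 100.84 = 13.16 mg/L.
Mass: 13.16 mg/L × 273,000 L = 3593 g cyanuric acid.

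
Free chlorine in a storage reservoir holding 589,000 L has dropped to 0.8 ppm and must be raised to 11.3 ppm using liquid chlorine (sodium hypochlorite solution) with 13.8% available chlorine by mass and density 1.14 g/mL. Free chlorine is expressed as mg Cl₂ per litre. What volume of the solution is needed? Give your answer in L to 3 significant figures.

Chlorine deficit: 11.3 − 0.8 = 10.5 ppm = 10.5 mg/L as Cl₂.
Cl₂ equivalent needed: 10.5 mg/L × 589,000 L = 6,184,000 mg = 6184 g.
Product at 13.8% available chlorine: 6184 / 0.138 = 44,820 g.
Volume at density 1.14 g/mL: 44,820 g ÷ 1.14 g/mL = 39,310 mL.

39.3 L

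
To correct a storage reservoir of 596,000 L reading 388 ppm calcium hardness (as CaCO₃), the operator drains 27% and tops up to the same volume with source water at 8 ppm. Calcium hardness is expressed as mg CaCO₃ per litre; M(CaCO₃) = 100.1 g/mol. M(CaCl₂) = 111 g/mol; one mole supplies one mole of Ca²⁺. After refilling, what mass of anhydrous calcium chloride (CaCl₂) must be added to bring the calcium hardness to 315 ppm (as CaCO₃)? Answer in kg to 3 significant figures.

After draining 27% and refilling: 388 × 0.73 + 8 × 0.27 = 285.4 ppm.
Deficit to target: 315 − 285.4 = 29.6 mg/L.
As CaCO₃: 29.6 mg/L × 596,000 L = 17,640 g; ÷ 100.1 = 176.2 mol Ca²⁺.
Mass: 176.2 × 111 = 19,560 g.

19.6 kg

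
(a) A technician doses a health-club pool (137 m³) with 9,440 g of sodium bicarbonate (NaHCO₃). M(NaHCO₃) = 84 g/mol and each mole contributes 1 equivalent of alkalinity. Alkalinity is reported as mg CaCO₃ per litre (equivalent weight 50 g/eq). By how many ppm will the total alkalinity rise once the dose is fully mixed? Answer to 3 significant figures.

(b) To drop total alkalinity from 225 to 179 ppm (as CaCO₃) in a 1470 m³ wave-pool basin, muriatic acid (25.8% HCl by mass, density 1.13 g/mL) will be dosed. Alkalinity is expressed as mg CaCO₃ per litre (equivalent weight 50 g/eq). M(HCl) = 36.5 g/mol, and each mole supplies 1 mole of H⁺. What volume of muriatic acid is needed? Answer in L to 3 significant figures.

(a) 41.0 ppm; (b) 169 L

(a) Volume: 137 m³ = 137,000 L.
(a) Moles of NaHCO₃: 9,440 g ÷ 84 g/mol = 112.4 mol → 112.4 eq of alkalinity.
(a) As CaCO₃: 112.4 eq × 50 g/eq = 5619 g.
(a) Rise: 5619 g / 137,000 L × 1000 = 41.01 mg/L.

(b) Volume: 1470 m³ = 1,470,000 L.
(b) Alkalinity to neutralize: (225 − 179) = 46 mg/L as CaCO₃ × 1,470,000 L = 67,620 g as CaCO₃.
(b) Equivalents of H⁺ required: 67,620 ÷ 50 g/eq = 1352 eq = 1352 mol HCl.
(b) Mass of HCl: 1352 × 36.5 = 49,360 g.
(b) Mass of 25.8% solution: 49,360 / 0.258 = 191,300 g.
(b) Volume: 191,300 g ÷ 1.13 g/mL = 169,300 mL.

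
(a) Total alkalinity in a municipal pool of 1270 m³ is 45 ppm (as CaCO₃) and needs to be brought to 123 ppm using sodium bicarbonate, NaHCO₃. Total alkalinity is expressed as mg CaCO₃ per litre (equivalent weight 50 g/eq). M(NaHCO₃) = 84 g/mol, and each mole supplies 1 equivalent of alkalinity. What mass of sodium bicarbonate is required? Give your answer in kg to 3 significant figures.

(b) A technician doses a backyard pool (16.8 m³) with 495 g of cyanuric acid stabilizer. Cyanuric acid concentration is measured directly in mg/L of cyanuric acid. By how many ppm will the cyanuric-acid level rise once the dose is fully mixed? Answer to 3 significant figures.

(a) 166 kg; (b) 29.5 ppm

(a) Volume: 1270 m³ = 1,270,000 L.
(a) Alkalinity to add: (123 − 45) = 78 mg/L as CaCO₃ × 1,270,000 L = 99,060 g as CaCO₃.
(a) Equivalents: 99,060 g ÷ 50 g/eq = 1981 eq.
(a) NaHCO₃ supplies 1 eq per mole → 1981 mol.
(a) Mass: 1981 mol × 84 g/mol = 166,400 g.

(b) Volume: 16.8 m³ = 16,800 L.
(b) Rise: 495 g / 16,800 L × 1000 = 29.46 mg/L.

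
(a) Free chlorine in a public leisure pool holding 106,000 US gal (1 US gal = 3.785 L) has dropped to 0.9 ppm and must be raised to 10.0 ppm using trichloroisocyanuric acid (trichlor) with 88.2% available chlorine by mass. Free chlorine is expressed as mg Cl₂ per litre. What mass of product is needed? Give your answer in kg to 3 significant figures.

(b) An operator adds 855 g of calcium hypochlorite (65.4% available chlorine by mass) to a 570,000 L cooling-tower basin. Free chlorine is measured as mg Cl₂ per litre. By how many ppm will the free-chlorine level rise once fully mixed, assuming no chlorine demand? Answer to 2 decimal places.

(a) Volume: 106,000 US gal × 3.785 L/gal = 401,210 L.
(a) Chlorine deficit: 10.0 − 0.9 = 9.1 ppm = 9.1 mg/L as Cl₂.
(a) Cl₂ equivalent needed: 9.1 mg/L × 401,210 L = 3,651,000 mg = 3651 g.
(a) Product at 88.2% available chlorine: 3651 / 0.882 = 4139 g.

(b) Available chlorine delivered: 855 g × 0.654 = 559.2 g as Cl₂.
(b) Concentration rise: 559.2 g / 570,000 L = 0.981 mg/L = 0.98 ppm.

(a) 4.14 kg; (b) 0.98 ppm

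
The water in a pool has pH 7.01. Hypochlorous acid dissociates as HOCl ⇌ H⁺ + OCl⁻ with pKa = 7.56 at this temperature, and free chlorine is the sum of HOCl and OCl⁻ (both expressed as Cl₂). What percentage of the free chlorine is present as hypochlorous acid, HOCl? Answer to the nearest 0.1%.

[OCl⁻]/[HOCl] = 10^(pH − pKa) = 10^(7.01 − 7.56) = 10^-0.55 = 0.2818.
Fraction as HOCl = 1 / (1 + 0.2818) = 0.7801.

78.0%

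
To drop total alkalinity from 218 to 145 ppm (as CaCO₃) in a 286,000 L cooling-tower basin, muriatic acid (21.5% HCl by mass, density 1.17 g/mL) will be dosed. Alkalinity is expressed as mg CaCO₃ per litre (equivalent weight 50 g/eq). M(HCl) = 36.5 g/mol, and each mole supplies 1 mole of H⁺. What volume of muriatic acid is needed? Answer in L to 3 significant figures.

Alkalinity to neutralize: (218 − 145) = 73 mg/L as CaCO₃ × 286,000 L = 20,880 g as CaCO₃.
Equivalents of H⁺ required: 20,880 ÷ 50 g/eq = 417.6 eq = 417.6 mol HCl.
Mass of HCl: 417.6 × 36.5 = 15,240 g.
Mass of 21.5% solution: 15,240 / 0.215 = 70,890 g.
Volume: 70,890 g ÷ 1.17 g/mL = 60,590 mL.

60.6 L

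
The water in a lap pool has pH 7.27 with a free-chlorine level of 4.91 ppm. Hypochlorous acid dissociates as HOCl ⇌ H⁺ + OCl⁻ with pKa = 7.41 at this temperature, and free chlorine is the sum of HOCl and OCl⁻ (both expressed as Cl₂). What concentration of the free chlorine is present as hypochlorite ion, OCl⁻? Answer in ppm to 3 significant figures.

2.06 ppm

[OCl⁻]/[HOCl] = 10^(pH − pKa) = 10^(7.27 − 7.41) = 10^-0.14 = 0.7244.
Fraction as HOCl = 1 / (1 + 0.7244) = 0.5799.
OCl⁻ = (1 − 0.5799) × 4.91 ppm = 2.063 ppm.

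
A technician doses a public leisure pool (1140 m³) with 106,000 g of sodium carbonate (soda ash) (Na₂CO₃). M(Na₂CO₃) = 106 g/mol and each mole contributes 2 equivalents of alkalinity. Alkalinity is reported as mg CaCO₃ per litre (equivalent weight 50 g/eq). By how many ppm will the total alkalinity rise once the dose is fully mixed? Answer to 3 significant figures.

87.7 ppm

Volume: 1140 m³ = 1,140,000 L.
Moles of Na₂CO₃: 106,000 g ÷ 106 g/mol = 1000 mol → 2000 eq of alkalinity.
As CaCO₃: 2000 eq × 50 g/eq = 100,000 g.
Rise: 100,000 g / 1,140,000 L × 1000 = 87.72 mg/L.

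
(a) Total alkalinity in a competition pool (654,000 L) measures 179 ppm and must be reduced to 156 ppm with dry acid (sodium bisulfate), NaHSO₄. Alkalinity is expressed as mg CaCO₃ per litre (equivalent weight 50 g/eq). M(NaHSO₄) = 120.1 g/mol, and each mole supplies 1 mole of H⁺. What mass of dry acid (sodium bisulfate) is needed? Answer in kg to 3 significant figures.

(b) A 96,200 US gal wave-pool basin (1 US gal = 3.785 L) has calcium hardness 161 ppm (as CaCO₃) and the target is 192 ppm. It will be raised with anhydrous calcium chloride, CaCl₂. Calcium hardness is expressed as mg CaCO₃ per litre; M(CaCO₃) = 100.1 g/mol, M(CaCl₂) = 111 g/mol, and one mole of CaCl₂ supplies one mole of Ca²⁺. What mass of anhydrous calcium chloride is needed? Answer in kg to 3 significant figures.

(a) 36.1 kg; (b) 12.5 kg

(a) Alkalinity to neutralize: (179 − 156) = 23 mg/L as CaCO₃ × 654,000 L = 15,040 g as CaCO₃.
(a) Equivalents of H⁺ required: 15,040 ÷ 50 g/eq = 300.8 eq = 300.8 mol NaHSO₄.
(a) Mass of NaHSO₄: 300.8 × 120.1 = 36,130 g.

(b) Volume: 96,200 US gal × 3.785 L/gal = 364,117 L.
(b) Hardness to add: (192 − 161) = 31 mg/L as CaCO₃ × 364,117 L = 11,290 g as CaCO₃.
(b) Moles of Ca²⁺ (1 mol Ca²⁺ ≡ 1 mol CaCO₃): 11,290 / 100.1 g/mol = 112.8 mol.
(b) Mass of CaCl₂: 112.8 × 111 = 12,520 g.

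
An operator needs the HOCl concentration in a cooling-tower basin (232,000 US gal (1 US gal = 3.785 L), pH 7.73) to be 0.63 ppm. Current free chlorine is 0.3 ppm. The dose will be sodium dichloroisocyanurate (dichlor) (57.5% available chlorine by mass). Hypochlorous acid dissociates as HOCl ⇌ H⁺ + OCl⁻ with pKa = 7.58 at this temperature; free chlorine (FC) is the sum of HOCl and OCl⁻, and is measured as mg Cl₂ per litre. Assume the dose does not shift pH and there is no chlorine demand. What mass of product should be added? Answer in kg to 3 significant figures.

Volume: 232,000 US gal × 3.785 L/gal = 878,120 L.
[OCl⁻]/[HOCl] = 10^(pH − pKa) = 10^(7.73 − 7.58) = 1.413; fraction as HOCl = 1/(1 + 1.413) = 0.4145.
Free chlorine required for 0.63 ppm HOCl: 0.63 / 0.4145 = 1.52 ppm.
FC to add: 1.52 − 0.3 = 1.22 mg/L as Cl₂.
Cl₂ equivalent: 1.22 mg/L × 878,120 L = 1071 g.
Product at 57.5% available Cl: 1071 / 0.575 = 1863 g.

1.86 kg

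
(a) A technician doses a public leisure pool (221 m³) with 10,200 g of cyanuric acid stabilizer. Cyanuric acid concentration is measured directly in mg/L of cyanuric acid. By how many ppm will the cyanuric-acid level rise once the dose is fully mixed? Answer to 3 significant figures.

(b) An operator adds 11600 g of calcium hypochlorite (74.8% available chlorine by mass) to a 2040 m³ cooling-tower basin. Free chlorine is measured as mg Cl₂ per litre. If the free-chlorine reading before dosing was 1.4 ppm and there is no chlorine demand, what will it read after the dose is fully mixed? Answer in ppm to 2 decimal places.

(a) 46.2 ppm; (b) 5.65 ppm

(a) Volume: 221 m³ = 221,000 L.
(a) Rise: 10,200 g / 221,000 L × 1000 = 46.15 mg/L.

(b) Volume: 2040 m³ = 2,040,000 L.
(b) Available chlorine delivered: 11,600 g × 0.748 = 8677 g as Cl₂.
(b) Concentration rise: 8677 g / 2,040,000 L = 4.253 mg/L = 4.25 ppm.
(b) Final FC: 1.4 + 4.25 = 5.65 ppm.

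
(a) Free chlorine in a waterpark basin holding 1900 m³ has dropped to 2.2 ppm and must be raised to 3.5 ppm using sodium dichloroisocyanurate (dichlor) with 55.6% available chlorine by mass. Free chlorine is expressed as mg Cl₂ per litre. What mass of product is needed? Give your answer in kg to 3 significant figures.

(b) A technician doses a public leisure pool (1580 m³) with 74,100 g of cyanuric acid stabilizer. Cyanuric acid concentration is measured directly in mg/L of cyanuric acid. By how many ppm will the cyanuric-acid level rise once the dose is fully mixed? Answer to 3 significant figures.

(a) Volume: 1900 m³ = 1,900,000 L.
(a) Chlorine deficit: 3.5 − 2.2 = 1.3 ppm = 1.3 mg/L as Cl₂.
(a) Cl₂ equivalent needed: 1.3 mg/L × 1,900,000 L = 2,470,000 mg = 2470 g.
(a) Product at 55.6% available chlorine: 2470 / 0.556 = 4442 g.

(b) Volume: 1580 m³ = 1,580,000 L.
(b) Rise: 74,100 g / 1,580,000 L × 1000 = 46.9 mg/L.

(a) 4.44 kg; (b) 46.9 ppm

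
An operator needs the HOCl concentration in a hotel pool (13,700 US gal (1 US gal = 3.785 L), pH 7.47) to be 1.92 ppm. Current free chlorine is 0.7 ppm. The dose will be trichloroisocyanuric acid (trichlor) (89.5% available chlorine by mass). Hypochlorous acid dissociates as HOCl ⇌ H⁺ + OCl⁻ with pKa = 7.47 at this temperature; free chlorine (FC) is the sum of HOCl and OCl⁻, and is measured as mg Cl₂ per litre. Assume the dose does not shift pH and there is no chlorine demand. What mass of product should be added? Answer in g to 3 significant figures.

Volume: 13,700 US gal × 3.785 L/gal = 51,854 L.
[OCl⁻]/[HOCl] = 10^(pH − pKa) = 10^(7.47 − 7.47) = 1; fraction as HOCl = 1/(1 + 1) = 0.5.
Free chlorine required for 1.92 ppm HOCl: 1.92 / 0.5 = 3.84 ppm.
FC to add: 3.84 − 0.7 = 3.14 mg/L as Cl₂.
Cl₂ equivalent: 3.14 mg/L × 51,854 L = 162.8 g.
Product at 89.5% available Cl: 162.8 / 0.895 = 181.9 g.

182 g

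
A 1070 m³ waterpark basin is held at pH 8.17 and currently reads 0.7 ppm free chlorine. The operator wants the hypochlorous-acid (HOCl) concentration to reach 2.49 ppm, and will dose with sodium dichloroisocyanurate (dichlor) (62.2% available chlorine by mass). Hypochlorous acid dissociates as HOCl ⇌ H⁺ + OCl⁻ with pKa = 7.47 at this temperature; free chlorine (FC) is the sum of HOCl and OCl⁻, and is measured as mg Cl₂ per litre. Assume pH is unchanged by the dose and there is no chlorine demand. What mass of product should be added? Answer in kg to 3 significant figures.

Volume: 1070 m³ = 1,070,000 L.
[OCl⁻]/[HOCl] = 10^(pH − pKa) = 10^(8.17 − 7.47) = 5.012; fraction as HOCl = 1/(1 + 5.012) = 0.1663.
Free chlorine required for 2.49 ppm HOCl: 2.49 / 0.1663 = 14.97 ppm.
FC to add: 14.97 − 0.7 = 14.27 mg/L as Cl₂.
Cl₂ equivalent: 14.27 mg/L × 1,070,000 L = 15,270 g.
Product at 62.2% available Cl: 15,270 / 0.622 = 24,550 g.

24.5 kg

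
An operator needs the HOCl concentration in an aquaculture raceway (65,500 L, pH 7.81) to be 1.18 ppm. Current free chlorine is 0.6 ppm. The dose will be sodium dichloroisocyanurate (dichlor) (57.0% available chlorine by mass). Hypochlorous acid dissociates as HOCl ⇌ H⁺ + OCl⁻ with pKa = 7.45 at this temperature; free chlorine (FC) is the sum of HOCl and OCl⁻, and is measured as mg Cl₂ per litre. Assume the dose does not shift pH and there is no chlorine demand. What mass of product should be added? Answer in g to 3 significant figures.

[OCl⁻]/[HOCl] = 10^(pH − pKa) = 10^(7.81 − 7.45) = 2.291; fraction as HOCl = 1/(1 + 2.291) = 0.3039.
Free chlorine required for 1.18 ppm HOCl: 1.18 / 0.3039 = 3.883 ppm.
FC to add: 3.883 − 0.6 = 3.283 mg/L as Cl₂.
Cl₂ equivalent: 3.283 mg/L × 65,500 L = 215.1 g.
Product at 57.0% available Cl: 215.1 / 0.57 = 377.3 g.

377 g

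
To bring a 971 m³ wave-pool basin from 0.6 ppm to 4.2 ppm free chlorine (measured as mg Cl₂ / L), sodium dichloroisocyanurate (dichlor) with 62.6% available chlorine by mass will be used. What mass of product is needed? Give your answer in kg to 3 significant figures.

Volume: 971 m³ = 971,000 L.
Chlorine deficit: 4.2 − 0.6 = 3.6 ppm = 3.6 mg/L as Cl₂.
Cl₂ equivalent needed: 3.6 mg/L × 971,000 L = 3,496,000 mg = 3496 g.
Product at 62.6% available chlorine: 3496 / 0.626 = 5584 g.

5.58 kg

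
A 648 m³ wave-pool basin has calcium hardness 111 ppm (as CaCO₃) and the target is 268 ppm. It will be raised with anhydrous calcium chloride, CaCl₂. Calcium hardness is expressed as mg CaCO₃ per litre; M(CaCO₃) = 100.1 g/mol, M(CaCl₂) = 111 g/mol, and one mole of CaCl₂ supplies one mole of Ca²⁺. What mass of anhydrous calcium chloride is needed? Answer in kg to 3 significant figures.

113 kg

Volume: 648 m³ = 648,000 L.
Hardness to add: (268 − 111) = 157 mg/L as CaCO₃ × 648,000 L = 101,700 g as CaCO₃.
Moles of Ca²⁺ (1 mol Ca²⁺ ≡ 1 mol CaCO₃): 101,700 / 100.1 g/mol = 1016 mol.
Mass of CaCl₂: 1016 × 111 = 112,800 g.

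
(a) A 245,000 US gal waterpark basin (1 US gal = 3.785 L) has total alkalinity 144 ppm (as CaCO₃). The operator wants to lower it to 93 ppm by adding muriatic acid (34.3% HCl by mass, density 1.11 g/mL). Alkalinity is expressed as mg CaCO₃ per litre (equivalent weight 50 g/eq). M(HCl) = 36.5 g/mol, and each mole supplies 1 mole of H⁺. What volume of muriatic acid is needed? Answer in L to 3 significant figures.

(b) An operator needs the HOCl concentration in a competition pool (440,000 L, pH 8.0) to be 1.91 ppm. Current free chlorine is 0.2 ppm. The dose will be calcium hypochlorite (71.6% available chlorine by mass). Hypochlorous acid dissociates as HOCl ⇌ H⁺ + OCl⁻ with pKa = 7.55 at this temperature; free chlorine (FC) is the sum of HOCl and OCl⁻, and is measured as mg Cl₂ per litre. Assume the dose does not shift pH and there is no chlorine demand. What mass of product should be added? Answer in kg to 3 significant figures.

(a) Volume: 245,000 US gal × 3.785 L/gal = 927,325 L.
(a) Alkalinity to neutralize: (144 − 93) = 51 mg/L as CaCO₃ × 927,325 L = 47,290 g as CaCO₃.
(a) Equivalents of H⁺ required: 47,290 ÷ 50 g/eq = 945.9 eq = 945.9 mol HCl.
(a) Mass of HCl: 945.9 × 36.5 = 34,520 g.
(a) Mass of 34.3% solution: 34,520 / 0.343 = 100,700 g.
(a) Volume: 100,700 g ÷ 1.11 g/mL = 90,680 mL.

(b) [OCl⁻]/[HOCl] = 10^(pH − pKa) = 10^(8.0 − 7.55) = 2.818; fraction as HOCl = 1/(1 + 2.818) = 0.2619.
(b) Free chlorine required for 1.91 ppm HOCl: 1.91 / 0.2619 = 7.293 ppm.
(b) FC to add: 7.293 − 0.2 = 7.093 mg/L as Cl₂.
(b) Cl₂ equivalent: 7.093 mg/L × 440,000 L = 3121 g.
(b) Product at 71.6% available Cl: 3121 / 0.716 = 4359 g.

(a) 90.7 L; (b) 4.36 kg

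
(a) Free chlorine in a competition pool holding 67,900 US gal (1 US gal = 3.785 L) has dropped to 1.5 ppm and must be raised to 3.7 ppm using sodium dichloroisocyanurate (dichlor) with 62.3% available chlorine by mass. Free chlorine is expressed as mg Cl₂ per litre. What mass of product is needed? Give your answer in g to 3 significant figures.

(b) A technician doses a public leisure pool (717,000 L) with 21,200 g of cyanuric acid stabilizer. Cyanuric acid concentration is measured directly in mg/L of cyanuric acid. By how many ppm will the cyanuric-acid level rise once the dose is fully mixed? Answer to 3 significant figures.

(a) Volume: 67,900 US gal × 3.785 L/gal = 257,002 L.
(a) Chlorine deficit: 3.7 − 1.5 = 2.2 ppm = 2.2 mg/L as Cl₂.
(a) Cl₂ equivalent needed: 2.2 mg/L × 257,002 L = 565,400 mg = 565.4 g.
(a) Product at 62.3% available chlorine: 565.4 / 0.623 = 907.5 g.

(b) Rise: 21,200 g / 717,000 L × 1000 = 29.57 mg/L.

(a) 908 g; (b) 29.6 ppm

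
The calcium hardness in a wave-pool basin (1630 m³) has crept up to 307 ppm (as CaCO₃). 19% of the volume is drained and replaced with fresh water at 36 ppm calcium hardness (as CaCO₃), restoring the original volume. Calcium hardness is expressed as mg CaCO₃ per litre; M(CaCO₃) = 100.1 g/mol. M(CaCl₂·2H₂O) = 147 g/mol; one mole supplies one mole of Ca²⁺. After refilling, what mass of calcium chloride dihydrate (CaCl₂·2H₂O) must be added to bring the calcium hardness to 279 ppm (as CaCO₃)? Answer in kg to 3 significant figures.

56.2 kg

Volume: 1630 m³ = 1,630,000 L.
After draining 19% and refilling: 307 × 0.81 + 36 × 0.19 = 255.51 ppm.
Deficit to target: 279 − 255.51 = 23.49 mg/L.
As CaCO₃: 23.49 mg/L × 1,630,000 L = 38,290 g; ÷ 100.1 = 382.5 mol Ca²⁺.
Mass: 382.5 × 147 = 56,230 g.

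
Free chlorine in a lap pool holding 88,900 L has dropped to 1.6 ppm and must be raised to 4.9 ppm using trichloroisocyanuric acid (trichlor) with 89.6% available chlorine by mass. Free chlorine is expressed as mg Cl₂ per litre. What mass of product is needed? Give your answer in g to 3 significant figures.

Chlorine deficit: 4.9 − 1.6 = 3.3 ppm = 3.3 mg/L as Cl₂.
Cl₂ equivalent needed: 3.3 mg/L × 88,900 L = 293,400 mg = 293.4 g.
Product at 89.6% available chlorine: 293.4 / 0.896 = 327.4 g.

327 g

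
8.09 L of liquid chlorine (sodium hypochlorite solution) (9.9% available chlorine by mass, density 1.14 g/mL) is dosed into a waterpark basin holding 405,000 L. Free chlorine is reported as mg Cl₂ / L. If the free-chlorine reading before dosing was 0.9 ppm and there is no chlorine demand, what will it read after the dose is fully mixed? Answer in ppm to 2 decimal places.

3.15 ppm

Mass of solution: 8.09 L × 1000 mL/L × 1.14 g/mL = 9223 g.
Available chlorine delivered: 9223 g × 0.099 = 913 g as Cl₂.
Concentration rise: 913 g / 405,000 L = 2.254 mg/L = 2.25 ppm.
Final FC: 0.9 + 2.25 = 3.15 ppm.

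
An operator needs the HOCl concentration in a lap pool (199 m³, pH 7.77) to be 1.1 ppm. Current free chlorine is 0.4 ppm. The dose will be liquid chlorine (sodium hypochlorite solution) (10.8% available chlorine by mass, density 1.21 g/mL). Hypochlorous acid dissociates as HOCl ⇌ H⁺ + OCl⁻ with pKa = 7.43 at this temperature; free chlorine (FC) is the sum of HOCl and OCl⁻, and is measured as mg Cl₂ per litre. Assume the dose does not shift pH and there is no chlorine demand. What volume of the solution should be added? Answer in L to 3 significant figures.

4.73 L

Volume: 199 m³ = 199,000 L.
[OCl⁻]/[HOCl] = 10^(pH − pKa) = 10^(7.77 − 7.43) = 2.188; fraction as HOCl = 1/(1 + 2.188) = 0.3137.
Free chlorine required for 1.1 ppm HOCl: 1.1 / 0.3137 = 3.507 ppm.
FC to add: 3.507 − 0.4 = 3.107 mg/L as Cl₂.
Cl₂ equivalent: 3.107 mg/L × 199,000 L = 618.2 g.
Product at 10.8% available Cl: 618.2 / 0.108 = 5724 g.
Volume: 5724 g ÷ 1.21 g/mL = 4731 mL.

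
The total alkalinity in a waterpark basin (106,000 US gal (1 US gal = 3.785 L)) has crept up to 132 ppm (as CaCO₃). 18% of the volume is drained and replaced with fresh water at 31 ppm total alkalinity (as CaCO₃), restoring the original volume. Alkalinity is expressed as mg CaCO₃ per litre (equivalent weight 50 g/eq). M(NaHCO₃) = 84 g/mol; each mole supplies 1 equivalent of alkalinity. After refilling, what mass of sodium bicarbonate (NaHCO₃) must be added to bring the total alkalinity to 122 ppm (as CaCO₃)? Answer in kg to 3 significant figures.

Volume: 106,000 US gal × 3.785 L/gal = 401,210 L.
After draining 18% and refilling: 132 × 0.82 + 31 × 0.18 = 113.82 ppm.
Deficit to target: 122 − 113.82 = 8.18 mg/L.
As CaCO₃: 8.18 mg/L × 401,210 L = 3282 g; ÷ 50 g/eq ÷ 1 = 65.64 mol NaHCO₃.
Mass: 65.64 × 84 = 5514 g.

5.51 kg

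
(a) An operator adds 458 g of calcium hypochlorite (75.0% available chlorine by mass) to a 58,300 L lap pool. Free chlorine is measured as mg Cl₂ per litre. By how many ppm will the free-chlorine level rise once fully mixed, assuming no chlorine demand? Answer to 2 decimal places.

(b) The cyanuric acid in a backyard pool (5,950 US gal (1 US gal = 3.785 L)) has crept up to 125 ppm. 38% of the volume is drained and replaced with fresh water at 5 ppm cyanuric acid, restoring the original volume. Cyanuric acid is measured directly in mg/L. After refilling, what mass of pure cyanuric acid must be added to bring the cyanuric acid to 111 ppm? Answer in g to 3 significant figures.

(a) 5.89 ppm; (b) 712 g

(a) Available chlorine delivered: 458 g × 0.75 = 343.5 g as Cl₂.
(a) Concentration rise: 343.5 g / 58,300 L = 5.892 mg/L = 5.89 ppm.

(b) Volume: 5,950 US gal × 3.785 L/gal = 22,521 L.
(b) After draining 38% and refilling: 125 × 0.62 + 5 × 0.38 = 79.4 ppm.
(b) Deficit to target: 111 − 79.4 = 31.6 mg/L.
(b) Mass: 31.6 mg/L × 22,521 L = 711.7 g cyanuric acid.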